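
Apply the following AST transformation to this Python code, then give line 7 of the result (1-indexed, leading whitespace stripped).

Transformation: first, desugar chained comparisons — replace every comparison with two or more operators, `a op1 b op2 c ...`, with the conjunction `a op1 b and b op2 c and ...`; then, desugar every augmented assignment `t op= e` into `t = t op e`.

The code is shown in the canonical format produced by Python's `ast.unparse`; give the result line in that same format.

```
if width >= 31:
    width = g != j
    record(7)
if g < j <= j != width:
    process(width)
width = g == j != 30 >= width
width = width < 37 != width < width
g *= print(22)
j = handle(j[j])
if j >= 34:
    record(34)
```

width = width < 37 and 37 != width and (width < width)

Transformed code:
if width >= 31:
    width = g != j
    record(7)
if g < j and j <= j and (j != width):
    process(width)
width = g == j and j != 30 and (30 >= width)
width = width < 37 and 37 != width and (width < width)
g = g * print(22)
j = handle(j[j])
if j >= 34:
    record(34)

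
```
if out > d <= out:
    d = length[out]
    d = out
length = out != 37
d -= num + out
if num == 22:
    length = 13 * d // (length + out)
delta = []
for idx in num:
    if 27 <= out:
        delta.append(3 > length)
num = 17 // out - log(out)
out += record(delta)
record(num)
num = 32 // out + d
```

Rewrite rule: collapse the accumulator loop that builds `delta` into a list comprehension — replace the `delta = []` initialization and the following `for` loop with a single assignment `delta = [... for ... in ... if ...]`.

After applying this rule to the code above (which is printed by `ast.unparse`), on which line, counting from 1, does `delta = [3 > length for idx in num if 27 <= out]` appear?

Transformed code:
if out > d <= out:
    d = length[out]
    d = out
length = out != 37
d -= num + out
if num == 22:
    length = 13 * d // (length + out)
delta = [3 > length for idx in num if 27 <= out]
num = 17 // out - log(out)
out += record(delta)
record(num)
num = 32 // out + d

8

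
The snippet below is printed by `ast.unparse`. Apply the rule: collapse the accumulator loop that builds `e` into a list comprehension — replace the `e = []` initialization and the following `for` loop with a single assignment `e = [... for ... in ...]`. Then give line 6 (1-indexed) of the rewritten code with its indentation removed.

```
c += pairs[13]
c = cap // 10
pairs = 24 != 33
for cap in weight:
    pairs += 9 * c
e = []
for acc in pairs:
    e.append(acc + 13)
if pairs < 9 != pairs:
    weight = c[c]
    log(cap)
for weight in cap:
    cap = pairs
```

e = [acc + 13 for acc in pairs]

Transformed code:
c += pairs[13]
c = cap // 10
pairs = 24 != 33
for cap in weight:
    pairs += 9 * c
e = [acc + 13 for acc in pairs]
if pairs < 9 != pairs:
    weight = c[c]
    log(cap)
for weight in cap:
    cap = pairs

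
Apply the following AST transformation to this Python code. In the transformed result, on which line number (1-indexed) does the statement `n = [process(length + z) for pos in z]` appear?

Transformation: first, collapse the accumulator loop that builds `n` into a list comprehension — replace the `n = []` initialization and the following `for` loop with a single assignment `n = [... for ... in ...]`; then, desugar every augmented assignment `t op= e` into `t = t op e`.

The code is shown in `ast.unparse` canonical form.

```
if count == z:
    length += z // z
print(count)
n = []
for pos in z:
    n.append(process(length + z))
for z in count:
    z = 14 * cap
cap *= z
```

Transformed code:
if count == z:
    length = length + z // z
print(count)
n = [process(length + z) for pos in z]
for z in count:
    z = 14 * cap
cap = cap * z

4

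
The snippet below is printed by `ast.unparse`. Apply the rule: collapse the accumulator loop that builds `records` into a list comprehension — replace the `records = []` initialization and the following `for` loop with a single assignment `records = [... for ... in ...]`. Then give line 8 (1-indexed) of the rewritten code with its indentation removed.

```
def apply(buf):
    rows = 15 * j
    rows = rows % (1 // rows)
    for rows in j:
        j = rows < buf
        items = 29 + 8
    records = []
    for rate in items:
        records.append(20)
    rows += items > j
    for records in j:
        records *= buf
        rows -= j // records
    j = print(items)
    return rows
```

Transformed code:
def apply(buf):
    rows = 15 * j
    rows = rows % (1 // rows)
    for rows in j:
        j = rows < buf
        items = 29 + 8
    records = [20 for rate in items]
    rows += items > j
    for records in j:
        records *= buf
        rows -= j // records
    j = print(items)
    return rows

rows += items > j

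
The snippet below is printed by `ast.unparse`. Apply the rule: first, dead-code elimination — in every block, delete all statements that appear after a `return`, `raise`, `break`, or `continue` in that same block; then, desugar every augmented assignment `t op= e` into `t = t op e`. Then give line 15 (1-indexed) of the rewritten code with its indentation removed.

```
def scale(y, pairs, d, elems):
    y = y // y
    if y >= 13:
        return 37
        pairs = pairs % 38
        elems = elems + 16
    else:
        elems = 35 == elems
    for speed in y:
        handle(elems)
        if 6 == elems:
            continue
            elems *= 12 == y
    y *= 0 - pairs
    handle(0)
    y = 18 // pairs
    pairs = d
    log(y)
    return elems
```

log(y)

Transformed code:
def scale(y, pairs, d, elems):
    y = y // y
    if y >= 13:
        return 37
    else:
        elems = 35 == elems
    for speed in y:
        handle(elems)
        if 6 == elems:
            continue
    y = y * (0 - pairs)
    handle(0)
    y = 18 // pairs
    pairs = d
    log(y)
    return elems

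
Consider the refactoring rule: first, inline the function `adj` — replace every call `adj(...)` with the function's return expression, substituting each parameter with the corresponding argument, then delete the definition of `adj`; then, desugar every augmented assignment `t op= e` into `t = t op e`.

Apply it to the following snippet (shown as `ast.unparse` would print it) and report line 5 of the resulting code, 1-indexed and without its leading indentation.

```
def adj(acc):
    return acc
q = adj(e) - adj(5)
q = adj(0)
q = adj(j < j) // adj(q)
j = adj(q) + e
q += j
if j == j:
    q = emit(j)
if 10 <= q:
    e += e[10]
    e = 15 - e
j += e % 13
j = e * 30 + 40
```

q = q + j

Transformed code:
q = e - 5
q = 0
q = (j < j) // q
j = q + e
q = q + j
if j == j:
    q = emit(j)
if 10 <= q:
    e = e + e[10]
    e = 15 - e
j = j + e % 13
j = e * 30 + 40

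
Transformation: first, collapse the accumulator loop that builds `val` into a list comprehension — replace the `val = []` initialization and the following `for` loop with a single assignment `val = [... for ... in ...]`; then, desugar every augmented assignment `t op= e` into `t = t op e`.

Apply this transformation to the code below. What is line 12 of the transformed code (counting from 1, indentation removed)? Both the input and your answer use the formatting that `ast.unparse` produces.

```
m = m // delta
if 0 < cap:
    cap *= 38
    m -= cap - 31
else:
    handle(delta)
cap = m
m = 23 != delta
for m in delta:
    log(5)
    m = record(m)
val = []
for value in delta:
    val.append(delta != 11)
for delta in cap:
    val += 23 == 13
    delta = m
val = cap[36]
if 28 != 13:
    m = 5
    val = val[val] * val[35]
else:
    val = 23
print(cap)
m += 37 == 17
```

val = [delta != 11 for value in delta]

Transformed code:
m = m // delta
if 0 < cap:
    cap = cap * 38
    m = m - (cap - 31)
else:
    handle(delta)
cap = m
m = 23 != delta
for m in delta:
    log(5)
    m = record(m)
val = [delta != 11 for value in delta]
for delta in cap:
    val = val + (23 == 13)
    delta = m
val = cap[36]
if 28 != 13:
    m = 5
    val = val[val] * val[35]
else:
    val = 23
print(cap)
m = m + (37 == 17)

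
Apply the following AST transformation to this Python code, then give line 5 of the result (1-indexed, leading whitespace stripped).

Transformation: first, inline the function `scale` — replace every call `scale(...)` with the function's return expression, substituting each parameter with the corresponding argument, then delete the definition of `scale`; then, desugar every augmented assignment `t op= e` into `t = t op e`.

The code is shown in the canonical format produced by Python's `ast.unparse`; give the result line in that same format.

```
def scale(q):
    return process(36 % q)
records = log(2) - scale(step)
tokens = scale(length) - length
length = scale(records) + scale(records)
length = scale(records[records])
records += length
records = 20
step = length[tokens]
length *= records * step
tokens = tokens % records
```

records = records + length

Transformed code:
records = log(2) - process(36 % step)
tokens = process(36 % length) - length
length = process(36 % records) + process(36 % records)
length = process(36 % records[records])
records = records + length
records = 20
step = length[tokens]
length = length * (records * step)
tokens = tokens % records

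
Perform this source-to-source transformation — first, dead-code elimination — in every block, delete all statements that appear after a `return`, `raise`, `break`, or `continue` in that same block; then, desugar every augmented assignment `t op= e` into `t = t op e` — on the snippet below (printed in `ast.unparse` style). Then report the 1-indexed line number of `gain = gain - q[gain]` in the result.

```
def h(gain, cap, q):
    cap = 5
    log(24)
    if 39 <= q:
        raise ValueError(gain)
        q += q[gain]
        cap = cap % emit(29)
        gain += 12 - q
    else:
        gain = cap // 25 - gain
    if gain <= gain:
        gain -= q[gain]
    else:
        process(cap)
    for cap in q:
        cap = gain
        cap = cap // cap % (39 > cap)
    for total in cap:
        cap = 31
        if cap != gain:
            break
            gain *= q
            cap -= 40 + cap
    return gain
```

9

Transformed code:
def h(gain, cap, q):
    cap = 5
    log(24)
    if 39 <= q:
        raise ValueError(gain)
    else:
        gain = cap // 25 - gain
    if gain <= gain:
        gain = gain - q[gain]
    else:
        process(cap)
    for cap in q:
        cap = gain
        cap = cap // cap % (39 > cap)
    for total in cap:
        cap = 31
        if cap != gain:
            break
    return gain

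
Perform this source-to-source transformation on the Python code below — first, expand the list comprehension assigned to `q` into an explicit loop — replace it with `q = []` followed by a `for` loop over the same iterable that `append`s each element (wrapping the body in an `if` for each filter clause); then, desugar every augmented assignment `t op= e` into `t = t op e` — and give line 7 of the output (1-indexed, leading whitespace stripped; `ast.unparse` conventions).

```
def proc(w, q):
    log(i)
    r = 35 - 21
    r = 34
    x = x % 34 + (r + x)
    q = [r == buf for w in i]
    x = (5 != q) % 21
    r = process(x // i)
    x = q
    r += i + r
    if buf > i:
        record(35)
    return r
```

for w in i:

Transformed code:
def proc(w, q):
    log(i)
    r = 35 - 21
    r = 34
    x = x % 34 + (r + x)
    q = []
    for w in i:
        q.append(r == buf)
    x = (5 != q) % 21
    r = process(x // i)
    x = q
    r = r + (i + r)
    if buf > i:
        record(35)
    return r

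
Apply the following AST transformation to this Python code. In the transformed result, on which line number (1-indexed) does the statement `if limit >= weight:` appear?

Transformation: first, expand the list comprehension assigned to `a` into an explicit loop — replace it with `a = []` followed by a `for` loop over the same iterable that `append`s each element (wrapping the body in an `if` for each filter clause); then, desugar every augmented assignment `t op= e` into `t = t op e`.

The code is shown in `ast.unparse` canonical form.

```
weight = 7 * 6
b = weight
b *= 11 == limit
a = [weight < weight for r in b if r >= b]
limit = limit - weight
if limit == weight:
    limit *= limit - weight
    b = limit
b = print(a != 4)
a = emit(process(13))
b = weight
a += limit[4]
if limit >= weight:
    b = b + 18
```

Transformed code:
weight = 7 * 6
b = weight
b = b * (11 == limit)
a = []
for r in b:
    if r >= b:
        a.append(weight < weight)
limit = limit - weight
if limit == weight:
    limit = limit * (limit - weight)
    b = limit
b = print(a != 4)
a = emit(process(13))
b = weight
a = a + limit[4]
if limit >= weight:
    b = b + 18

16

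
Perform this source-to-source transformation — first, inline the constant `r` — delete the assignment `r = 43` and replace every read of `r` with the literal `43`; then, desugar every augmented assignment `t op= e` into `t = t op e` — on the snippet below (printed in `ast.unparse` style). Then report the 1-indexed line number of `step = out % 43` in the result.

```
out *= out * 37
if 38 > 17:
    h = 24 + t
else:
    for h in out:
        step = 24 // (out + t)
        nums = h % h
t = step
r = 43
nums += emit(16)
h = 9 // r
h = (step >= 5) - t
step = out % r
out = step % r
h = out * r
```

12

Transformed code:
out = out * (out * 37)
if 38 > 17:
    h = 24 + t
else:
    for h in out:
        step = 24 // (out + t)
        nums = h % h
t = step
nums = nums + emit(16)
h = 9 // 43
h = (step >= 5) - t
step = out % 43
out = step % 43
h = out * 43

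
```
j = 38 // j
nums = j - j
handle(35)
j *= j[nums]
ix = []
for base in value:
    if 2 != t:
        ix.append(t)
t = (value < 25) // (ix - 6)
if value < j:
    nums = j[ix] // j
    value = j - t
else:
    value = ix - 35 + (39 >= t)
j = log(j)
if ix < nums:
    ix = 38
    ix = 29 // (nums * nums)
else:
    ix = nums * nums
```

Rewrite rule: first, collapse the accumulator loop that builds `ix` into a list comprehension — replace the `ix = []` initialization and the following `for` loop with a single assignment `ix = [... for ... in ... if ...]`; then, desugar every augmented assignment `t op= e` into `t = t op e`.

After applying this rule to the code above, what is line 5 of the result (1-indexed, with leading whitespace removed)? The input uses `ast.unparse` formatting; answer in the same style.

ix = [t for base in value if 2 != t]

Transformed code:
j = 38 // j
nums = j - j
handle(35)
j = j * j[nums]
ix = [t for base in value if 2 != t]
t = (value < 25) // (ix - 6)
if value < j:
    nums = j[ix] // j
    value = j - t
else:
    value = ix - 35 + (39 >= t)
j = log(j)
if ix < nums:
    ix = 38
    ix = 29 // (nums * nums)
else:
    ix = nums * nums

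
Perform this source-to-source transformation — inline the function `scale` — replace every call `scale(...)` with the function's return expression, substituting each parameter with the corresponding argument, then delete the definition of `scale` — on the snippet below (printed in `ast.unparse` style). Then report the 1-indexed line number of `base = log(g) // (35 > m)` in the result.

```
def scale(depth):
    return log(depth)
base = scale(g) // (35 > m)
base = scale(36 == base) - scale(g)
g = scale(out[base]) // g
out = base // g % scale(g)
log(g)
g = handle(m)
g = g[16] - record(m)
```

Transformed code:
base = log(g) // (35 > m)
base = log(36 == base) - log(g)
g = log(out[base]) // g
out = base // g % log(g)
log(g)
g = handle(m)
g = g[16] - record(m)

1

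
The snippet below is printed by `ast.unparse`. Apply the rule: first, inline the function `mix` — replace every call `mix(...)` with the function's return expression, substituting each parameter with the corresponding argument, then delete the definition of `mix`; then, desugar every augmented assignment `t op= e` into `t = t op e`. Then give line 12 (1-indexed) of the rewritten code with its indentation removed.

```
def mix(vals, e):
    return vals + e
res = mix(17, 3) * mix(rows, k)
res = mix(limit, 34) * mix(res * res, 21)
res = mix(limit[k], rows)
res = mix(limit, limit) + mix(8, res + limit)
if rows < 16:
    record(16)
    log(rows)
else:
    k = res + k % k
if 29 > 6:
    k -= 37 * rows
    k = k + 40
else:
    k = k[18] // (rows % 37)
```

Transformed code:
res = (17 + 3) * (rows + k)
res = (limit + 34) * (res * res + 21)
res = limit[k] + rows
res = limit + limit + (8 + (res + limit))
if rows < 16:
    record(16)
    log(rows)
else:
    k = res + k % k
if 29 > 6:
    k = k - 37 * rows
    k = k + 40
else:
    k = k[18] // (rows % 37)

k = k + 40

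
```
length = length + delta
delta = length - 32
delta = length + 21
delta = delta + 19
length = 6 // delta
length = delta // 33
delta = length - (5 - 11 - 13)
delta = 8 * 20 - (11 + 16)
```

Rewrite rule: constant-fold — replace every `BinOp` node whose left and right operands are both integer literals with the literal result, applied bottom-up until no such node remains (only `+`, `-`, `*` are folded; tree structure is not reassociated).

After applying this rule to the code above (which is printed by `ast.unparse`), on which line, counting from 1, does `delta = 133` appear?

8

Transformed code:
length = length + delta
delta = length - 32
delta = length + 21
delta = delta + 19
length = 6 // delta
length = delta // 33
delta = length - -19
delta = 133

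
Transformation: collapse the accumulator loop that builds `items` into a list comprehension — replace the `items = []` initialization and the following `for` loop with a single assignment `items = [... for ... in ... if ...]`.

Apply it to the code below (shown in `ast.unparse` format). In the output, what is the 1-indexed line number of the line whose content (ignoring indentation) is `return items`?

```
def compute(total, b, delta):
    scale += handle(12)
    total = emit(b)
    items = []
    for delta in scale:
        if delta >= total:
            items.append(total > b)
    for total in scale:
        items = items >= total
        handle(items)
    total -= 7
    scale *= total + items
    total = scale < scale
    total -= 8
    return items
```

Transformed code:
def compute(total, b, delta):
    scale += handle(12)
    total = emit(b)
    items = [total > b for delta in scale if delta >= total]
    for total in scale:
        items = items >= total
        handle(items)
    total -= 7
    scale *= total + items
    total = scale < scale
    total -= 8
    return items

12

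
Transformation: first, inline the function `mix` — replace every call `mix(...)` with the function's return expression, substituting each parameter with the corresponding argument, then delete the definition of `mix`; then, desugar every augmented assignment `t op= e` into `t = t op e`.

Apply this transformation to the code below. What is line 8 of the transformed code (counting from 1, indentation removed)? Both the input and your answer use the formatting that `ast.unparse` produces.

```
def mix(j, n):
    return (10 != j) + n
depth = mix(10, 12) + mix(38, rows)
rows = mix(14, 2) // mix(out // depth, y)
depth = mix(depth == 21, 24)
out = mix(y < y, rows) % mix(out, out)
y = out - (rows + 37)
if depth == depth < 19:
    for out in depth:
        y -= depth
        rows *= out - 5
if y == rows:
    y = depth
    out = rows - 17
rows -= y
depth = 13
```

Transformed code:
depth = (10 != 10) + 12 + ((10 != 38) + rows)
rows = ((10 != 14) + 2) // ((10 != out // depth) + y)
depth = (10 != (depth == 21)) + 24
out = ((10 != (y < y)) + rows) % ((10 != out) + out)
y = out - (rows + 37)
if depth == depth < 19:
    for out in depth:
        y = y - depth
        rows = rows * (out - 5)
if y == rows:
    y = depth
    out = rows - 17
rows = rows - y
depth = 13

y = y - depth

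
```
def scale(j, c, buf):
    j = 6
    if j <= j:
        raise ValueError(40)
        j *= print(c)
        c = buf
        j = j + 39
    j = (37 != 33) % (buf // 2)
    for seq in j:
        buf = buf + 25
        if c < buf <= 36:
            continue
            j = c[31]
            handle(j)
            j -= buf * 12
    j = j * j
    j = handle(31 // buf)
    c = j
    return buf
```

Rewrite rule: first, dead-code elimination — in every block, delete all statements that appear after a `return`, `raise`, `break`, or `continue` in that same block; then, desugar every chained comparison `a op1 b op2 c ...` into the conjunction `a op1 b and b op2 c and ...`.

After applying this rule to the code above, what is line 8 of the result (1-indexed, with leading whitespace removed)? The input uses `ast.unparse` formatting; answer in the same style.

Transformed code:
def scale(j, c, buf):
    j = 6
    if j <= j:
        raise ValueError(40)
    j = (37 != 33) % (buf // 2)
    for seq in j:
        buf = buf + 25
        if c < buf and buf <= 36:
            continue
    j = j * j
    j = handle(31 // buf)
    c = j
    return buf

if c < buf and buf <= 36:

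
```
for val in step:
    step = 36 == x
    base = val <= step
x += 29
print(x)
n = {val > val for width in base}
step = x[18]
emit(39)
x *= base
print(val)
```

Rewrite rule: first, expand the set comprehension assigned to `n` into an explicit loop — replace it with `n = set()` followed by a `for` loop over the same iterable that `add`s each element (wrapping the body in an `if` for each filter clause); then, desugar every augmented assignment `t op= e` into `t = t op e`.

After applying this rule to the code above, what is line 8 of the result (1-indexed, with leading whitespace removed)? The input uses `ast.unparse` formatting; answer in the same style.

n.add(val > val)

Transformed code:
for val in step:
    step = 36 == x
    base = val <= step
x = x + 29
print(x)
n = set()
for width in base:
    n.add(val > val)
step = x[18]
emit(39)
x = x * base
print(val)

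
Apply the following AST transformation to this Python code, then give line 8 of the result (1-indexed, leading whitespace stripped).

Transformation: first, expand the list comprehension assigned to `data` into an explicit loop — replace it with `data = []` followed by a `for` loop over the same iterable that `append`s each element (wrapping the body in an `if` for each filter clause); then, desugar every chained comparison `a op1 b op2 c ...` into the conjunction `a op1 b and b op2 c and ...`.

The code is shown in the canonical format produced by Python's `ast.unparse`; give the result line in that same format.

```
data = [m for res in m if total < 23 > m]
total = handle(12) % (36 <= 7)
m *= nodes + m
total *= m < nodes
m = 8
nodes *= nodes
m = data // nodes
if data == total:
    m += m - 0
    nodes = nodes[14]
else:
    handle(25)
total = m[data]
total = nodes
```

Transformed code:
data = []
for res in m:
    if total < 23 and 23 > m:
        data.append(m)
total = handle(12) % (36 <= 7)
m *= nodes + m
total *= m < nodes
m = 8
nodes *= nodes
m = data // nodes
if data == total:
    m += m - 0
    nodes = nodes[14]
else:
    handle(25)
total = m[data]
total = nodes

m = 8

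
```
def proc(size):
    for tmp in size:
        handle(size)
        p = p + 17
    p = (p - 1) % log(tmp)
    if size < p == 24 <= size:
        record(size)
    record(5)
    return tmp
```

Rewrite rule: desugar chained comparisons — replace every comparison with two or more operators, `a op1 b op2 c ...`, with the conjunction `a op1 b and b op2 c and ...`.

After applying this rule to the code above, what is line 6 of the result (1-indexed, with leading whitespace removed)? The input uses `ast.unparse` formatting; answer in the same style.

if size < p and p == 24 and (24 <= size):

Transformed code:
def proc(size):
    for tmp in size:
        handle(size)
        p = p + 17
    p = (p - 1) % log(tmp)
    if size < p and p == 24 and (24 <= size):
        record(size)
    record(5)
    return tmp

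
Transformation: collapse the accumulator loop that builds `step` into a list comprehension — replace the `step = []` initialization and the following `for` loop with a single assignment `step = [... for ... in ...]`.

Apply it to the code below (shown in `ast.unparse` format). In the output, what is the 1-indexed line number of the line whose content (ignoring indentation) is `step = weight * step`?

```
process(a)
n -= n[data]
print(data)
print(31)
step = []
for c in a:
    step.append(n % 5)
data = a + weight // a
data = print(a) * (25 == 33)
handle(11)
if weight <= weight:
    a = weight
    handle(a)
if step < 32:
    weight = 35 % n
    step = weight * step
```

14

Transformed code:
process(a)
n -= n[data]
print(data)
print(31)
step = [n % 5 for c in a]
data = a + weight // a
data = print(a) * (25 == 33)
handle(11)
if weight <= weight:
    a = weight
    handle(a)
if step < 32:
    weight = 35 % n
    step = weight * step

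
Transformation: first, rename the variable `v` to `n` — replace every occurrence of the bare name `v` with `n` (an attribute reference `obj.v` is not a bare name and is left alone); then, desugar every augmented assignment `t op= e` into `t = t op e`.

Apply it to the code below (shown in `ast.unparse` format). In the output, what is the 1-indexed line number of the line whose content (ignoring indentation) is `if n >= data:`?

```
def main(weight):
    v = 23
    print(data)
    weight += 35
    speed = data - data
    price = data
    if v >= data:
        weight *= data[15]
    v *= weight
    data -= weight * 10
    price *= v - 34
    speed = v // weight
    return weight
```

7

Transformed code:
def main(weight):
    n = 23
    print(data)
    weight = weight + 35
    speed = data - data
    price = data
    if n >= data:
        weight = weight * data[15]
    n = n * weight
    data = data - weight * 10
    price = price * (n - 34)
    speed = n // weight
    return weight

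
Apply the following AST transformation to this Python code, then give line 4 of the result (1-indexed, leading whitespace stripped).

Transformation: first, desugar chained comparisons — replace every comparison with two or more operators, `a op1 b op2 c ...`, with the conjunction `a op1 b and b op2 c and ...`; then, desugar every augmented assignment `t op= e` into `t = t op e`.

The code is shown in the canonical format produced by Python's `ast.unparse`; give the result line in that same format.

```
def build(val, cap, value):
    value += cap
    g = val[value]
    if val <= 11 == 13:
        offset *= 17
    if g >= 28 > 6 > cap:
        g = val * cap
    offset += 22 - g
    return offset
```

if val <= 11 and 11 == 13:

Transformed code:
def build(val, cap, value):
    value = value + cap
    g = val[value]
    if val <= 11 and 11 == 13:
        offset = offset * 17
    if g >= 28 and 28 > 6 and (6 > cap):
        g = val * cap
    offset = offset + (22 - g)
    return offset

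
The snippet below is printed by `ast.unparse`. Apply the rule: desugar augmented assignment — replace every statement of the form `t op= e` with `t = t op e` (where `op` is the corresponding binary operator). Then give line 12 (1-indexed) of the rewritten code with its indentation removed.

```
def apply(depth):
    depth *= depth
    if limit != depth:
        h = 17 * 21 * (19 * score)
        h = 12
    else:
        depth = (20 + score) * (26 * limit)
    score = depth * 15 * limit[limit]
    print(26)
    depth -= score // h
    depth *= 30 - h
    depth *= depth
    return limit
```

Transformed code:
def apply(depth):
    depth = depth * depth
    if limit != depth:
        h = 17 * 21 * (19 * score)
        h = 12
    else:
        depth = (20 + score) * (26 * limit)
    score = depth * 15 * limit[limit]
    print(26)
    depth = depth - score // h
    depth = depth * (30 - h)
    depth = depth * depth
    return limit

depth = depth * depth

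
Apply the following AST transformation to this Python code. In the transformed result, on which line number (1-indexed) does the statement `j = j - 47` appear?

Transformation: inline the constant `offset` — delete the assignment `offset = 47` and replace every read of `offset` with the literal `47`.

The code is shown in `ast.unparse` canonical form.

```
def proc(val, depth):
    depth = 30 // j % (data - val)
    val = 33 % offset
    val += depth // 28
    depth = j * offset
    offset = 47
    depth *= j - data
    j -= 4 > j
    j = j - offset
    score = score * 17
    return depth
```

8

Transformed code:
def proc(val, depth):
    depth = 30 // j % (data - val)
    val = 33 % 47
    val += depth // 28
    depth = j * 47
    depth *= j - data
    j -= 4 > j
    j = j - 47
    score = score * 17
    return depth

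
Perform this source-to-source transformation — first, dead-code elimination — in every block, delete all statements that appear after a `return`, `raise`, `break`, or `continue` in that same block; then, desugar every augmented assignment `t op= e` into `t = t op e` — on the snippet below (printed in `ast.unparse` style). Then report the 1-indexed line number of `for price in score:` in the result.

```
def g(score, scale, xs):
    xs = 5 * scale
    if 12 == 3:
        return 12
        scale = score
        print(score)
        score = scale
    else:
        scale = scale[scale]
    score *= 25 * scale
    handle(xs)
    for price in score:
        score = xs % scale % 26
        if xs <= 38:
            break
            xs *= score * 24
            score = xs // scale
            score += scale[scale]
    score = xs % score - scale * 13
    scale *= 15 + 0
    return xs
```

Transformed code:
def g(score, scale, xs):
    xs = 5 * scale
    if 12 == 3:
        return 12
    else:
        scale = scale[scale]
    score = score * (25 * scale)
    handle(xs)
    for price in score:
        score = xs % scale % 26
        if xs <= 38:
            break
    score = xs % score - scale * 13
    scale = scale * (15 + 0)
    return xs

9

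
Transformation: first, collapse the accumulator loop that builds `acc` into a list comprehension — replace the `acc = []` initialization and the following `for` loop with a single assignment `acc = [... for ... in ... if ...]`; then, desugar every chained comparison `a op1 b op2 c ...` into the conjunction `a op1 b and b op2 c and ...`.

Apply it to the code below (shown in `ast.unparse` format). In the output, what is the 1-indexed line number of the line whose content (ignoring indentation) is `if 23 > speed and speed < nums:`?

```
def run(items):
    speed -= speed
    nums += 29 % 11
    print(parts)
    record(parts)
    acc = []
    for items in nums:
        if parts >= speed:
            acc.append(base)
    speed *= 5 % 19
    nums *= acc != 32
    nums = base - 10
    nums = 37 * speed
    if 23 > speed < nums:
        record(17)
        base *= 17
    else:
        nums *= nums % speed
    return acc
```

11

Transformed code:
def run(items):
    speed -= speed
    nums += 29 % 11
    print(parts)
    record(parts)
    acc = [base for items in nums if parts >= speed]
    speed *= 5 % 19
    nums *= acc != 32
    nums = base - 10
    nums = 37 * speed
    if 23 > speed and speed < nums:
        record(17)
        base *= 17
    else:
        nums *= nums % speed
    return acc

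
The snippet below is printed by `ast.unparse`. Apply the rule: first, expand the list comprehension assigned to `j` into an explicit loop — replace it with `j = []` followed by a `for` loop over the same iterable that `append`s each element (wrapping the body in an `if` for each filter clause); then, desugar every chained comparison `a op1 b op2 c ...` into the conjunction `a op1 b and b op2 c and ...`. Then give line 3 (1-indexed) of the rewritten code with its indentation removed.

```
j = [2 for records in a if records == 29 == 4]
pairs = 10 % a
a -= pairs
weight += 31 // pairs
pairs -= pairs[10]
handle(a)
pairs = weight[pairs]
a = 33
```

Transformed code:
j = []
for records in a:
    if records == 29 and 29 == 4:
        j.append(2)
pairs = 10 % a
a -= pairs
weight += 31 // pairs
pairs -= pairs[10]
handle(a)
pairs = weight[pairs]
a = 33

if records == 29 and 29 == 4:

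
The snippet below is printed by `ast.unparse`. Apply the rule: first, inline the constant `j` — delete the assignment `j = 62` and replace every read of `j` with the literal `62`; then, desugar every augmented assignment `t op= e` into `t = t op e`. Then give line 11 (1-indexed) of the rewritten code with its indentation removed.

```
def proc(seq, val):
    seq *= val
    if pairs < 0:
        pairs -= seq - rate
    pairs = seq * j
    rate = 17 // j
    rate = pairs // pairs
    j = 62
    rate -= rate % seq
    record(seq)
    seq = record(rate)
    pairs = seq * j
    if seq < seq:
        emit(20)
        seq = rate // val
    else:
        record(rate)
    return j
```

pairs = seq * 62

Transformed code:
def proc(seq, val):
    seq = seq * val
    if pairs < 0:
        pairs = pairs - (seq - rate)
    pairs = seq * 62
    rate = 17 // 62
    rate = pairs // pairs
    rate = rate - rate % seq
    record(seq)
    seq = record(rate)
    pairs = seq * 62
    if seq < seq:
        emit(20)
        seq = rate // val
    else:
        record(rate)
    return 62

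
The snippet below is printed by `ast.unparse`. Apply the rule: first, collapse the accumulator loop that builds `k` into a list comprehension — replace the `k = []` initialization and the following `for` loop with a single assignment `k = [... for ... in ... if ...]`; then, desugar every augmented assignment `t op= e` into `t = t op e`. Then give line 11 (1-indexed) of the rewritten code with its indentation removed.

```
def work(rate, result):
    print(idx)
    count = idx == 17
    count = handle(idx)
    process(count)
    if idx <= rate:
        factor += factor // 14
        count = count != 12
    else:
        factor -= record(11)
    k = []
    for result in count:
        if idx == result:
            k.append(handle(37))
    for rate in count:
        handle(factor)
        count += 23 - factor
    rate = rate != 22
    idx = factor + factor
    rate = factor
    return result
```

Transformed code:
def work(rate, result):
    print(idx)
    count = idx == 17
    count = handle(idx)
    process(count)
    if idx <= rate:
        factor = factor + factor // 14
        count = count != 12
    else:
        factor = factor - record(11)
    k = [handle(37) for result in count if idx == result]
    for rate in count:
        handle(factor)
        count = count + (23 - factor)
    rate = rate != 22
    idx = factor + factor
    rate = factor
    return result

k = [handle(37) for result in count if idx == result]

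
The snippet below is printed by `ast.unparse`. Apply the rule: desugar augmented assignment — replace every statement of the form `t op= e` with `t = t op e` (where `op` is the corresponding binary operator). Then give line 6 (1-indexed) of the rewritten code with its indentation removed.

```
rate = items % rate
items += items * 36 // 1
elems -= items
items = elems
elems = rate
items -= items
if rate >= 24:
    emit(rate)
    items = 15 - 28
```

Transformed code:
rate = items % rate
items = items + items * 36 // 1
elems = elems - items
items = elems
elems = rate
items = items - items
if rate >= 24:
    emit(rate)
    items = 15 - 28

items = items - items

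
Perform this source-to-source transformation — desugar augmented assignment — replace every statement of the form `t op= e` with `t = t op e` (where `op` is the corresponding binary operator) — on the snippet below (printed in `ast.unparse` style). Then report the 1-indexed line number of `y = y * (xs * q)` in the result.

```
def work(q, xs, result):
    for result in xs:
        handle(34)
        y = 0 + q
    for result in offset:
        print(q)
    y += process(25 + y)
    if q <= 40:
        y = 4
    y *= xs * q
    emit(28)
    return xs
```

10

Transformed code:
def work(q, xs, result):
    for result in xs:
        handle(34)
        y = 0 + q
    for result in offset:
        print(q)
    y = y + process(25 + y)
    if q <= 40:
        y = 4
    y = y * (xs * q)
    emit(28)
    return xs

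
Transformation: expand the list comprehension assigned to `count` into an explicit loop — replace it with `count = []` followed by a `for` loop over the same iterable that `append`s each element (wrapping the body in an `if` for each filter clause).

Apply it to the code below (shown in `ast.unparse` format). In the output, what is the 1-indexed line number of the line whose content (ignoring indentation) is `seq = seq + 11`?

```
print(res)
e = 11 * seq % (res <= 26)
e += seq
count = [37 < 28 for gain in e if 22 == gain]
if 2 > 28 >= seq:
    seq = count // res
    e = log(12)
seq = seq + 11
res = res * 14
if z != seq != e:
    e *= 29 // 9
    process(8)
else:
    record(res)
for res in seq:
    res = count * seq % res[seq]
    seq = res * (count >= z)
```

Transformed code:
print(res)
e = 11 * seq % (res <= 26)
e += seq
count = []
for gain in e:
    if 22 == gain:
        count.append(37 < 28)
if 2 > 28 >= seq:
    seq = count // res
    e = log(12)
seq = seq + 11
res = res * 14
if z != seq != e:
    e *= 29 // 9
    process(8)
else:
    record(res)
for res in seq:
    res = count * seq % res[seq]
    seq = res * (count >= z)

11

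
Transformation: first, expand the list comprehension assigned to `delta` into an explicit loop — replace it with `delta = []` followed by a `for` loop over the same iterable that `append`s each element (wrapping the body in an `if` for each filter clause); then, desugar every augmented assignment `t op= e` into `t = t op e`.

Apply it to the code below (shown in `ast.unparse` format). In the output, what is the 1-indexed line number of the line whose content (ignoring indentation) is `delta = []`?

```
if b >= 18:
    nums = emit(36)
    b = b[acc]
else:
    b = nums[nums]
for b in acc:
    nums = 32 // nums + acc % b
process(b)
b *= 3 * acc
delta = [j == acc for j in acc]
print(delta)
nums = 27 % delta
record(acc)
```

Transformed code:
if b >= 18:
    nums = emit(36)
    b = b[acc]
else:
    b = nums[nums]
for b in acc:
    nums = 32 // nums + acc % b
process(b)
b = b * (3 * acc)
delta = []
for j in acc:
    delta.append(j == acc)
print(delta)
nums = 27 % delta
record(acc)

10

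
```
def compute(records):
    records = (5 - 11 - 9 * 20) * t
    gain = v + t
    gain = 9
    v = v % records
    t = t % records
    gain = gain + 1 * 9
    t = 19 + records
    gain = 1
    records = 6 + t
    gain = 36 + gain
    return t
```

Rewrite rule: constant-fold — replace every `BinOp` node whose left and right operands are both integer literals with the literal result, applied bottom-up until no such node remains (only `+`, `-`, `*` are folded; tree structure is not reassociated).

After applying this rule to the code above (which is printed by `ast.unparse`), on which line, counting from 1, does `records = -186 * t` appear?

Transformed code:
def compute(records):
    records = -186 * t
    gain = v + t
    gain = 9
    v = v % records
    t = t % records
    gain = gain + 9
    t = 19 + records
    gain = 1
    records = 6 + t
    gain = 36 + gain
    return t

2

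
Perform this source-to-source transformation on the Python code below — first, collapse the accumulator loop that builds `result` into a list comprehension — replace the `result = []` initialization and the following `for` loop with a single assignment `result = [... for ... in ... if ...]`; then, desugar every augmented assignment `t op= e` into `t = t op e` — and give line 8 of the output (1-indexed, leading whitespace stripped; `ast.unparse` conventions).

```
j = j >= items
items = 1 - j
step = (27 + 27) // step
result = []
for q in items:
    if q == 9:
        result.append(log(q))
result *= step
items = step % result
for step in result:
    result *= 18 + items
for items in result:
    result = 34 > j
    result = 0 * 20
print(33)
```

Transformed code:
j = j >= items
items = 1 - j
step = (27 + 27) // step
result = [log(q) for q in items if q == 9]
result = result * step
items = step % result
for step in result:
    result = result * (18 + items)
for items in result:
    result = 34 > j
    result = 0 * 20
print(33)

result = result * (18 + items)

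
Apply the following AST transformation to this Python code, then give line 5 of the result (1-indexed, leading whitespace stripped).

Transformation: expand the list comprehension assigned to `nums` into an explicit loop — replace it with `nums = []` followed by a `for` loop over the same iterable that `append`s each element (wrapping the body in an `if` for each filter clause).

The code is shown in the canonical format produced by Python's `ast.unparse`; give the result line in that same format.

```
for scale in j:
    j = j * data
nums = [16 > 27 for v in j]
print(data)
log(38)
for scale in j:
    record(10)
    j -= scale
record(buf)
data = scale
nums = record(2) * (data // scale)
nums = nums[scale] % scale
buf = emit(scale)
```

Transformed code:
for scale in j:
    j = j * data
nums = []
for v in j:
    nums.append(16 > 27)
print(data)
log(38)
for scale in j:
    record(10)
    j -= scale
record(buf)
data = scale
nums = record(2) * (data // scale)
nums = nums[scale] % scale
buf = emit(scale)

nums.append(16 > 27)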